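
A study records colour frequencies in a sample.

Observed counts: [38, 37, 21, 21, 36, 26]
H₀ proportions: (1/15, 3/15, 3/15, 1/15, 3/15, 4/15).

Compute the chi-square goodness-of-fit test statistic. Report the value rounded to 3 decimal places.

n = 179; E_i = n·p_i = [11.93, 35.80, 35.80, 11.93, 35.80, 47.73]
χ² = (38−11.93)²/11.93 + (37−35.80)²/35.80 + (21−35.80)²/35.80 + (21−11.93)²/11.93 + (36−35.80)²/35.80 + (26−47.73)²/47.73 = 79.8827
df = 5

test statistic = 79.883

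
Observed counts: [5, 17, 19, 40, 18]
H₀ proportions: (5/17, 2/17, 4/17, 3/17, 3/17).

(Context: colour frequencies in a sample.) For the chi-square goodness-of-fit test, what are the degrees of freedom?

df = k − 1 = 5 − 1 = 4

degrees of freedom = 4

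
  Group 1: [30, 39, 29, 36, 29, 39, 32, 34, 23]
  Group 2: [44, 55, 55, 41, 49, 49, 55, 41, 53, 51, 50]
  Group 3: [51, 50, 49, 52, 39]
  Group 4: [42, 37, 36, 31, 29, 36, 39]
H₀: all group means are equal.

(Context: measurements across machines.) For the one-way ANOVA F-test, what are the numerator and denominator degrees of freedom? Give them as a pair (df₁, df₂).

degrees of freedom = [3, 28]

k = 4 groups, N = 32 total
df = (k−1, N−k) = (4−1, 32−4) = (3, 28)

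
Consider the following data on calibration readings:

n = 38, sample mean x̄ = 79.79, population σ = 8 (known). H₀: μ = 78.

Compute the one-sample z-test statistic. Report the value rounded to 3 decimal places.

SE = σ/√n = 8/√38 = 1.2978
z = (x̄−μ₀)/SE = (79.79−78)/1.2978 = 1.3793

test statistic = 1.379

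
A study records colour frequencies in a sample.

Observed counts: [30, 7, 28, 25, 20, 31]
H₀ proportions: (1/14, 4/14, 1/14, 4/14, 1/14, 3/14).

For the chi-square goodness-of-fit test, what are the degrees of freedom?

df = k − 1 = 6 − 1 = 5

degrees of freedom = 5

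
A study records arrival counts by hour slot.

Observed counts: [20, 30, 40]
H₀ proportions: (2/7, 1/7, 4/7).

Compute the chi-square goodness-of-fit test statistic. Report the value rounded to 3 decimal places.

n = 90; E_i = n·p_i = [25.71, 12.86, 51.43]
χ² = (20−25.71)²/25.71 + (30−12.86)²/12.86 + (40−51.43)²/51.43 = 26.6667
df = 2

test statistic = 26.667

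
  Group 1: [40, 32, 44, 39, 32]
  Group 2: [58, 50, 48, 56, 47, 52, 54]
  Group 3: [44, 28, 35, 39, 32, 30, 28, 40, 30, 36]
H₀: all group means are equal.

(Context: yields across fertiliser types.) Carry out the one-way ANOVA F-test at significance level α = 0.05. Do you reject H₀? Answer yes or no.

Group means [37.40, 52.14, 34.20], grand mean 40.636
SSB = Σnᵢ(x̄ᵢ−x̄)² = 1393.434; SSW = ΣΣ(x−x̄ᵢ)² = 485.657
MSB = 1393.434/2 = 696.7169; MSW = 485.657/19 = 25.5609
F = MSB/MSW = 27.2571
df = (2, 19)
p-value (upper-tail) = 0.00000
At α=0.05: p < α → reject H₀

reject H₀: yes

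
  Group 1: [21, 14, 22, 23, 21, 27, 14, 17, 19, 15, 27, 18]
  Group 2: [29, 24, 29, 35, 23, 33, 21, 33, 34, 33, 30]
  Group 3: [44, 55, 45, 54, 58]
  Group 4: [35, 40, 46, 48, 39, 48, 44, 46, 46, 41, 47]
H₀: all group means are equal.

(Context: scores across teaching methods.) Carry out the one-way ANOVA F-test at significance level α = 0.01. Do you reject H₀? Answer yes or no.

reject H₀: yes

Group means [19.83, 29.45, 51.20, 43.64], grand mean 33.282
SSB = Σnᵢ(x̄ᵢ−x̄)² = 5116.158; SSW = ΣΣ(x−x̄ᵢ)² = 797.739
MSB = 5116.158/3 = 1705.3860; MSW = 797.739/35 = 22.7926
F = MSB/MSW = 74.8221
df = (3, 35)
p-value (upper-tail) = 0.00000
At α=0.01: p < α → reject H₀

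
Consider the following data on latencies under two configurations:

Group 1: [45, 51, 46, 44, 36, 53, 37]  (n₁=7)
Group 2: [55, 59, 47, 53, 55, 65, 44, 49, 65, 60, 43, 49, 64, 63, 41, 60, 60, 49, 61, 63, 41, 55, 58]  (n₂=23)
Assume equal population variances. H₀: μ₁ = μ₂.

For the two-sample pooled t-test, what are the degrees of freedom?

degrees of freedom = 28

df = n₁ + n₂ − 2 = 7 + 23 − 2 = 28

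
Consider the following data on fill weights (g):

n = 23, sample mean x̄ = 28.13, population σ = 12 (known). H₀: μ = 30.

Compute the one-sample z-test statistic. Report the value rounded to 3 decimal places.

SE = σ/√n = 12/√23 = 2.5022
z = (x̄−μ₀)/SE = (28.13−30)/2.5022 = -0.7474

test statistic = -0.747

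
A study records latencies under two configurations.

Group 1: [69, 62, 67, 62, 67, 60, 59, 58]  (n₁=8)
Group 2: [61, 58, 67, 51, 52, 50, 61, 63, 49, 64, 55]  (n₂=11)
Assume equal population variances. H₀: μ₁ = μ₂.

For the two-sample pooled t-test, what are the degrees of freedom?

df = n₁ + n₂ − 2 = 8 + 11 − 2 = 17

degrees of freedom = 17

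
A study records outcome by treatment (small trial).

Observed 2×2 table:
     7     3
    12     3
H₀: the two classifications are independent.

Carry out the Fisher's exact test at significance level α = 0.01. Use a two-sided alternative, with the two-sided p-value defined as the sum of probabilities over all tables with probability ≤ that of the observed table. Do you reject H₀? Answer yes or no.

Margins: r₁=10, r₂=15, c₁=19, c₂=6, n=25
p_obs = C(10,7)·C(15,12)/C(25,19); sum pmf over tables with pmf ≤ p_obs
p-value (two-sided) = 0.65316
At α=0.01: p ≥ α → fail to reject H₀

reject H₀: no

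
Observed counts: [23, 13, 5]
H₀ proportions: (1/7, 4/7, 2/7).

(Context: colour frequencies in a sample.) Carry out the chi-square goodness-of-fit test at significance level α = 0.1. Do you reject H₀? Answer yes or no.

n = 41; E_i = n·p_i = [5.86, 23.43, 11.71]
χ² = (23−5.86)²/5.86 + (13−23.43)²/23.43 + (5−11.71)²/11.71 = 58.6646
df = 2
p-value (upper-tail) = 0.00000
At α=0.1: p < α → reject H₀

reject H₀: yes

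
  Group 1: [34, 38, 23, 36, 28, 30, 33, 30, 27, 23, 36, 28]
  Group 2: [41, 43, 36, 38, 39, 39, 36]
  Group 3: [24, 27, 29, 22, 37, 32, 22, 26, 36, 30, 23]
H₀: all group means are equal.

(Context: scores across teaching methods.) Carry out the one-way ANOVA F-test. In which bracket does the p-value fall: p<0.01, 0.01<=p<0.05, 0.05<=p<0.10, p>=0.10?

Group means [30.50, 38.86, 28.00], grand mean 31.533
SSB = Σnᵢ(x̄ᵢ−x̄)² = 525.610; SSW = ΣΣ(x−x̄ᵢ)² = 595.857
MSB = 525.610/2 = 262.8048; MSW = 595.857/27 = 22.0688
F = MSB/MSW = 11.9084
df = (2, 27)
p-value (upper-tail) = 0.00020
→ bracket: p<0.01

p-value bracket: p<0.01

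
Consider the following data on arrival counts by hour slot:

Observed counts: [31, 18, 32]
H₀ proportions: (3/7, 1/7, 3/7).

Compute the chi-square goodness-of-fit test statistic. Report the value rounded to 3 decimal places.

n = 81; E_i = n·p_i = [34.71, 11.57, 34.71]
χ² = (31−34.71)²/34.71 + (18−11.57)²/11.57 + (32−34.71)²/34.71 = 4.1811
df = 2

test statistic = 4.181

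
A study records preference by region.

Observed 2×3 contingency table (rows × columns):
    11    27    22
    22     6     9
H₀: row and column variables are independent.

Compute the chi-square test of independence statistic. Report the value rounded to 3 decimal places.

Row totals [60, 37], col totals [33, 33, 31], n=97
χ² = (11−20.41)²/20.41 + (27−20.41)²/20.41 + (22−19.18)²/19.18 + (22−12.59)²/12.59 + (6−12.59)²/12.59 + (9−11.82)²/11.82 = 18.0427
df = 2

test statistic = 18.043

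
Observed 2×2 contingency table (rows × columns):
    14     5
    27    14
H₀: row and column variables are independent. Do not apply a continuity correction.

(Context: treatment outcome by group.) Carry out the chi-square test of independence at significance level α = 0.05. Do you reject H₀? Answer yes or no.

Row totals [19, 41], col totals [41, 19], n=60
χ² = (14−12.98)²/12.98 + (5−6.02)²/6.02 + (27−28.02)²/28.02 + (14−12.98)²/12.98 = 0.3679
df = 1
p-value (upper-tail) = 0.54415
At α=0.05: p ≥ α → fail to reject H₀

reject H₀: no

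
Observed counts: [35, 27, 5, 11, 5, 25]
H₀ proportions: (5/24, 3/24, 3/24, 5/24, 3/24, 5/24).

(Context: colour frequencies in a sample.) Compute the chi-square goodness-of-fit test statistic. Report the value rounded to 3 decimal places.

n = 108; E_i = n·p_i = [22.50, 13.50, 13.50, 22.50, 13.50, 22.50]
χ² = (35−22.50)²/22.50 + (27−13.50)²/13.50 + (5−13.50)²/13.50 + (11−22.50)²/22.50 + (5−13.50)²/13.50 + (25−22.50)²/22.50 = 37.3037
df = 5

test statistic = 37.304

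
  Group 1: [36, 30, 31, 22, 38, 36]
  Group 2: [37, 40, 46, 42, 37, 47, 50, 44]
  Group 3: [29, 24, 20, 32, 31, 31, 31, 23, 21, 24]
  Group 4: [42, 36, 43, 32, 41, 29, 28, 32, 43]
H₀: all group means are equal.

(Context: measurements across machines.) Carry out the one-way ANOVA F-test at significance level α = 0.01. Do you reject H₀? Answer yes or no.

reject H₀: yes

Group means [32.17, 42.88, 26.60, 36.22], grand mean 34.182
SSB = Σnᵢ(x̄ᵢ−x̄)² = 1241.245; SSW = ΣΣ(x−x̄ᵢ)² = 827.664
MSB = 1241.245/3 = 413.7484; MSW = 827.664/29 = 28.5401
F = MSB/MSW = 14.4971
df = (3, 29)
p-value (upper-tail) = 0.00001
At α=0.01: p < α → reject H₀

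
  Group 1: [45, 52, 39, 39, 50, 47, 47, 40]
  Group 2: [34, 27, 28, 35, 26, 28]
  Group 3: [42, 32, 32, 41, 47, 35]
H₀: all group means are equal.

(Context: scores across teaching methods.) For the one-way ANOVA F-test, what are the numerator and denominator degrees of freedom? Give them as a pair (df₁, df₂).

k = 3 groups, N = 20 total
df = (k−1, N−k) = (3−1, 20−3) = (2, 17)

degrees of freedom = [2, 17]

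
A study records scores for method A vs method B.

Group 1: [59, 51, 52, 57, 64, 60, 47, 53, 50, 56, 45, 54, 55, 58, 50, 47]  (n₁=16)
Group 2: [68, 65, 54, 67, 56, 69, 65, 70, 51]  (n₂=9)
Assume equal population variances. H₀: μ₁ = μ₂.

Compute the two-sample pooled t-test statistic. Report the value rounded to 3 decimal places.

test statistic = -3.676

x̄₁=53.625, s₁=5.252, n₁=16
x̄₂=62.778, s₂=7.138, n₂=9
s_p² = [15·5.252² + 8·7.138²]/23 = 35.7089
SE = √(s_p²·(1/16+1/9)) = 2.4899
t = (53.625−62.778)/2.4899 = -3.6760
df = 23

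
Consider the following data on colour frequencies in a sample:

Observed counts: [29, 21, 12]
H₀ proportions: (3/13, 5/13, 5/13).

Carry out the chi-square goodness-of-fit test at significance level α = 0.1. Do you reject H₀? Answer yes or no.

reject H₀: yes

n = 62; E_i = n·p_i = [14.31, 23.85, 23.85]
χ² = (29−14.31)²/14.31 + (21−23.85)²/23.85 + (12−23.85)²/23.85 = 21.3118
df = 2
p-value (upper-tail) = 0.00002
At α=0.1: p < α → reject H₀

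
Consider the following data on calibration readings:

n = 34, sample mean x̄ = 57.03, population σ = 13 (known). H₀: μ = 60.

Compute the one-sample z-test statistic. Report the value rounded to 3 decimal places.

test statistic = -1.332

SE = σ/√n = 13/√34 = 2.2295
z = (x̄−μ₀)/SE = (57.03−60)/2.2295 = -1.3321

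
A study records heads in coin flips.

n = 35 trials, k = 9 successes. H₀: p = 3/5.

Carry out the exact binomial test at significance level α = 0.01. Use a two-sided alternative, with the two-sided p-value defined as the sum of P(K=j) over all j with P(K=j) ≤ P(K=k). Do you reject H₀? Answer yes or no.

Exact binomial: n=35, k=9, p₀=3/5=0.6000
P(X=j) = C(n,j)·p₀^j·(1−p₀)^(n−j); p = Σ P(X=j) over j with P(X=j) ≤ P(X=9)
p-value (two-sided) = 0.00005
At α=0.01: p < α → reject H₀

reject H₀: yes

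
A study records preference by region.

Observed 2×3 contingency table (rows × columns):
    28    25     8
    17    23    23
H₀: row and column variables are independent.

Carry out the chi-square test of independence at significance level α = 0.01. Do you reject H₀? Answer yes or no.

reject H₀: yes

Row totals [61, 63], col totals [45, 48, 31], n=124
χ² = (28−22.14)²/22.14 + (25−23.61)²/23.61 + (8−15.25)²/15.25 + (17−22.86)²/22.86 + (23−24.39)²/24.39 + (23−15.75)²/15.75 = 10.0006
df = 2
p-value (upper-tail) = 0.00674
At α=0.01: p < α → reject H₀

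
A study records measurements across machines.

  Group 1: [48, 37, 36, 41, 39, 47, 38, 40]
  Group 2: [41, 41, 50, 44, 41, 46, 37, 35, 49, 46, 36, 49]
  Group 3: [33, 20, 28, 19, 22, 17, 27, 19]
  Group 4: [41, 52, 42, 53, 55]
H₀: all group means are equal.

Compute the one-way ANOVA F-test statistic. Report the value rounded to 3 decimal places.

test statistic = 31.069

Group means [40.75, 42.92, 23.12, 48.60], grand mean 38.455
SSB = Σnᵢ(x̄ᵢ−x̄)² = 2675.690; SSW = ΣΣ(x−x̄ᵢ)² = 832.492
MSB = 2675.690/3 = 891.8967; MSW = 832.492/29 = 28.7066
F = MSB/MSW = 31.0694
df = (3, 29)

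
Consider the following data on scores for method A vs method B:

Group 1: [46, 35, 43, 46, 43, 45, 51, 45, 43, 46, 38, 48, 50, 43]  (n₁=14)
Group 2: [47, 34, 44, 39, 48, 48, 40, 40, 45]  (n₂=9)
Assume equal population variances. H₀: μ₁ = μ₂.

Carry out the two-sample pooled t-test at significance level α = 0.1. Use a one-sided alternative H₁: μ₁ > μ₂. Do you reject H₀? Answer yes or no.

reject H₀: no

x̄₁=44.429, s₁=4.237, n₁=14
x̄₂=42.778, s₂=4.816, n₂=9
s_p² = [13·4.237² + 8·4.816²]/21 = 19.9516
SE = √(s_p²·(1/14+1/9)) = 1.9084
t = (44.429−42.778)/1.9084 = 0.8650
df = 21
p-value (one-sided, H₁ greater) = 0.19840
At α=0.1: p ≥ α → fail to reject H₀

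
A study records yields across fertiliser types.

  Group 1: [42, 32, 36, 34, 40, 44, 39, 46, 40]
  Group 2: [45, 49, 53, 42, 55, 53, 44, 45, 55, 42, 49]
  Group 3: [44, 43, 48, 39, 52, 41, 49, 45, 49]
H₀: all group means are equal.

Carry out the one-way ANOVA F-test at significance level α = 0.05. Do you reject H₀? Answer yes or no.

reject H₀: yes

Group means [39.22, 48.36, 45.56], grand mean 44.655
SSB = Σnᵢ(x̄ᵢ−x̄)² = 424.228; SSW = ΣΣ(x−x̄ᵢ)² = 566.323
MSB = 424.228/2 = 212.1142; MSW = 566.323/26 = 21.7817
F = MSB/MSW = 9.7382
df = (2, 26)
p-value (upper-tail) = 0.00070
At α=0.05: p < α → reject H₀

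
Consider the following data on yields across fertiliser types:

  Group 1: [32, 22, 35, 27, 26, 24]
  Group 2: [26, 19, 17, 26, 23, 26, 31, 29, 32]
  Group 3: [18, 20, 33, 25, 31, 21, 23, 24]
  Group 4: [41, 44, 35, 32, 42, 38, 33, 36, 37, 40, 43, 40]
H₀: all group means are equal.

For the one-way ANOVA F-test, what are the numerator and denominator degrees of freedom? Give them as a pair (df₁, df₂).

k = 4 groups, N = 35 total
df = (k−1, N−k) = (4−1, 35−4) = (3, 31)

degrees of freedom = [3, 31]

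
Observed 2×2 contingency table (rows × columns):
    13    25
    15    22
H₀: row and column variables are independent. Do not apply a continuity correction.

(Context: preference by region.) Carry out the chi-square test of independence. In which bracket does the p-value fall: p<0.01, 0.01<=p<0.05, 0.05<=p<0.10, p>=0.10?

Row totals [38, 37], col totals [28, 47], n=75
χ² = (13−14.19)²/14.19 + (25−23.81)²/23.81 + (15−13.81)²/13.81 + (22−23.19)²/23.19 = 0.3211
df = 1
p-value (upper-tail) = 0.57097
→ bracket: p>=0.10

p-value bracket: p>=0.10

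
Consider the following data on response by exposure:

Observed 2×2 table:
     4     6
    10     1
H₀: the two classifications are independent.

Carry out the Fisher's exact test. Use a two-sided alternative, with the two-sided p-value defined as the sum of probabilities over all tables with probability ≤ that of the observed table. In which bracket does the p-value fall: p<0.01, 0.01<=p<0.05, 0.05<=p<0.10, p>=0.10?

p-value bracket: 0.01<=p<0.05

Margins: r₁=10, r₂=11, c₁=14, c₂=7, n=21
p_obs = C(10,4)·C(11,10)/C(21,14); sum pmf over tables with pmf ≤ p_obs
p-value (two-sided) = 0.02374
→ bracket: 0.01<=p<0.05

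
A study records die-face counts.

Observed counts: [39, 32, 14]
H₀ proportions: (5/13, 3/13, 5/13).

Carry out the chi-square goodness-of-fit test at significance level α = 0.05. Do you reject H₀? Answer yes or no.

n = 85; E_i = n·p_i = [32.69, 19.62, 32.69]
χ² = (39−32.69)²/32.69 + (32−19.62)²/19.62 + (14−32.69)²/32.69 = 19.7239
df = 2
p-value (upper-tail) = 0.00005
At α=0.05: p < α → reject H₀

reject H₀: yes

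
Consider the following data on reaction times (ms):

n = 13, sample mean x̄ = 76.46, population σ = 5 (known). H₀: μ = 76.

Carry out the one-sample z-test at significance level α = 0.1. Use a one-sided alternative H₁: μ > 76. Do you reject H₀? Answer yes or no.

reject H₀: no

SE = σ/√n = 5/√13 = 1.3868
z = (x̄−μ₀)/SE = (76.46−76)/1.3868 = 0.3317
p-value (one-sided, H₁ greater) = 0.37005
At α=0.1: p ≥ α → fail to reject H₀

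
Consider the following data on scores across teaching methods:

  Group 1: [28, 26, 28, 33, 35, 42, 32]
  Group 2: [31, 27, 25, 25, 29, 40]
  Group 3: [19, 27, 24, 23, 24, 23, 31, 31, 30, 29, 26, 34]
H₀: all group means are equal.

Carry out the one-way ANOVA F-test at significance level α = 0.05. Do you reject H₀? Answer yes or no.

reject H₀: no

Group means [32.00, 29.50, 26.75], grand mean 28.880
SSB = Σnᵢ(x̄ᵢ−x̄)² = 124.890; SSW = ΣΣ(x−x̄ᵢ)² = 545.750
MSB = 124.890/2 = 62.4450; MSW = 545.750/22 = 24.8068
F = MSB/MSW = 2.5173
df = (2, 22)
p-value (upper-tail) = 0.10364
At α=0.05: p ≥ α → fail to reject H₀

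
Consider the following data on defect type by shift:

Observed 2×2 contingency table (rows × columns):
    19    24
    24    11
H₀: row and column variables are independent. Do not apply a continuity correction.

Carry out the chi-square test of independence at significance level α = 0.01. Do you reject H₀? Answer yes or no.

Row totals [43, 35], col totals [43, 35], n=78
χ² = (19−23.71)²/23.71 + (24−19.29)²/19.29 + (24−19.29)²/19.29 + (11−15.71)²/15.71 = 4.6382
df = 1
p-value (upper-tail) = 0.03127
At α=0.01: p ≥ α → fail to reject H₀

reject H₀: no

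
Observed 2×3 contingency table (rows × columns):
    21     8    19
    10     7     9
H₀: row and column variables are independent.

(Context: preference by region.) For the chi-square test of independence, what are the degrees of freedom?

degrees of freedom = 2

df = (r−1)(c−1) = (2−1)·(3−1) = 2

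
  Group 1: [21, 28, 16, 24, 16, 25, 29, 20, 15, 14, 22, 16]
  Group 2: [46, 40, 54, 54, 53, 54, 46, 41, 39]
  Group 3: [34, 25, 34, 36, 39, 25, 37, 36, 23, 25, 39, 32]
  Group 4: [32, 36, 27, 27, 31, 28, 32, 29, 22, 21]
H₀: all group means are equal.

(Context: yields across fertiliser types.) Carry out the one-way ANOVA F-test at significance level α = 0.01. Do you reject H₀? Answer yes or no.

Group means [20.50, 47.44, 32.08, 28.50], grand mean 31.233
SSB = Σnᵢ(x̄ᵢ−x̄)² = 3831.036; SSW = ΣΣ(x−x̄ᵢ)² = 1210.639
MSB = 3831.036/3 = 1277.0118; MSW = 1210.639/39 = 31.0420
F = MSB/MSW = 41.1382
df = (3, 39)
p-value (upper-tail) = 0.00000
At α=0.01: p < α → reject H₀

reject H₀: yes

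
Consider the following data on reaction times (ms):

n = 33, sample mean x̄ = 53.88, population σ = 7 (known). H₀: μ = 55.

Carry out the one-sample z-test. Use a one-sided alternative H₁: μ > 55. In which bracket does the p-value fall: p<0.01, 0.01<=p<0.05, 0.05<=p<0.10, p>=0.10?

p-value bracket: p>=0.10

SE = σ/√n = 7/√33 = 1.2185
z = (x̄−μ₀)/SE = (53.88−55)/1.2185 = -0.9191
p-value (one-sided, H₁ greater) = 0.82099
→ bracket: p>=0.10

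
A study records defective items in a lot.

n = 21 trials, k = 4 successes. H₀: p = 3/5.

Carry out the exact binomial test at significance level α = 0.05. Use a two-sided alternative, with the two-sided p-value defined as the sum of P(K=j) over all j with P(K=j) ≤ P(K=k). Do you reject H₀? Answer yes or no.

reject H₀: yes

Exact binomial: n=21, k=4, p₀=3/5=0.6000
P(X=j) = C(n,j)·p₀^j·(1−p₀)^(n−j); p = Σ P(X=j) over j with P(X=j) ≤ P(X=4)
p-value (two-sided) = 0.00018
At α=0.05: p < α → reject H₀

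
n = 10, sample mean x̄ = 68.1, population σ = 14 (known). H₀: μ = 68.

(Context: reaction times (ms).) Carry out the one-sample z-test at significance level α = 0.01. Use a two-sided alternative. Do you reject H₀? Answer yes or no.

SE = σ/√n = 14/√10 = 4.4272
z = (x̄−μ₀)/SE = (68.1−68)/4.4272 = 0.0226
p-value (two-sided) = 0.98198
At α=0.01: p ≥ α → fail to reject H₀

reject H₀: no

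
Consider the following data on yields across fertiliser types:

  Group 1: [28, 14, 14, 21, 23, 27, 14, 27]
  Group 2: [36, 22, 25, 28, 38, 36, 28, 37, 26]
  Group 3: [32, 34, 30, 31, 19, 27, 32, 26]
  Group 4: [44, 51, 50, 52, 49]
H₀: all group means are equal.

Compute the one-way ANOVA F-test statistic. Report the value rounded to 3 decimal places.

test statistic = 28.191

Group means [21.00, 30.67, 28.88, 49.20], grand mean 30.700
SSB = Σnᵢ(x̄ᵢ−x̄)² = 2490.625; SSW = ΣΣ(x−x̄ᵢ)² = 765.675
MSB = 2490.625/3 = 830.2083; MSW = 765.675/26 = 29.4490
F = MSB/MSW = 28.1914
df = (3, 26)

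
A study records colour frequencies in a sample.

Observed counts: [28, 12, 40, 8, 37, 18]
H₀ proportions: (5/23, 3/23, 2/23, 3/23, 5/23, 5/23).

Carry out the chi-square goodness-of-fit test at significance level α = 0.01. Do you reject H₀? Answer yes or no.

n = 143; E_i = n·p_i = [31.09, 18.65, 12.43, 18.65, 31.09, 31.09]
χ² = (28−31.09)²/31.09 + (12−18.65)²/18.65 + (40−12.43)²/12.43 + (8−18.65)²/18.65 + (37−31.09)²/31.09 + (18−31.09)²/31.09 = 76.5026
df = 5
p-value (upper-tail) = 0.00000
At α=0.01: p < α → reject H₀

reject H₀: yes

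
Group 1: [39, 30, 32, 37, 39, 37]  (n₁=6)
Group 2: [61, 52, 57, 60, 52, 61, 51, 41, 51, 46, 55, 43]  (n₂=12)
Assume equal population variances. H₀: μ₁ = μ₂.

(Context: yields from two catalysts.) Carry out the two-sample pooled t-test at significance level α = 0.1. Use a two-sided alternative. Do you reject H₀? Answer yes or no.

x̄₁=35.667, s₁=3.777, n₁=6
x̄₂=52.500, s₂=6.722, n₂=12
s_p² = [5·3.777² + 11·6.722²]/16 = 35.5208
SE = √(s_p²·(1/6+1/12)) = 2.9800
t = (35.667−52.500)/2.9800 = -5.6488
df = 16
p-value (two-sided) = 0.00004
At α=0.1: p < α → reject H₀

reject H₀: yes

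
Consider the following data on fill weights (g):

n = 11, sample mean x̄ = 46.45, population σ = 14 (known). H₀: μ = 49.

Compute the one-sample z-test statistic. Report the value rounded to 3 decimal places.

SE = σ/√n = 14/√11 = 4.2212
z = (x̄−μ₀)/SE = (46.45−49)/4.2212 = -0.6041

test statistic = -0.604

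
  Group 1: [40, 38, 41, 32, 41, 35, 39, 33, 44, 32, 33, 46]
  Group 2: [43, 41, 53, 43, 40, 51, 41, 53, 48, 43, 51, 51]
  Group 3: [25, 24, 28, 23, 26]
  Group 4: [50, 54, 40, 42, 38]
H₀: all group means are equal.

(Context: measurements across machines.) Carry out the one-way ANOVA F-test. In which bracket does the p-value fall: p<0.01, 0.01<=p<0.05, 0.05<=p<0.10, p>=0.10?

Group means [37.83, 46.50, 25.20, 44.80], grand mean 40.059
SSB = Σnᵢ(x̄ᵢ−x̄)² = 1773.616; SSW = ΣΣ(x−x̄ᵢ)² = 744.267
MSB = 1773.616/3 = 591.2052; MSW = 744.267/30 = 24.8089
F = MSB/MSW = 23.8304
df = (3, 30)
p-value (upper-tail) = 0.00000
→ bracket: p<0.01

p-value bracket: p<0.01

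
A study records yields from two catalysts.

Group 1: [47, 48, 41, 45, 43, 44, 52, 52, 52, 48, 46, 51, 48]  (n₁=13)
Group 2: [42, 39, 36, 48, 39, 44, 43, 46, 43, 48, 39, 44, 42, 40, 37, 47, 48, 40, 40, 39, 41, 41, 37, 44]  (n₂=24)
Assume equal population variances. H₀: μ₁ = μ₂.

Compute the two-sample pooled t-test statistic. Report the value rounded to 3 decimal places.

x̄₁=47.462, s₁=3.620, n₁=13
x̄₂=41.958, s₂=3.605, n₂=24
s_p² = [12·3.620² + 23·3.605²]/35 = 13.0340
SE = √(s_p²·(1/13+1/24)) = 1.2433
t = (47.462−41.958)/1.2433 = 4.4264
df = 35

test statistic = 4.426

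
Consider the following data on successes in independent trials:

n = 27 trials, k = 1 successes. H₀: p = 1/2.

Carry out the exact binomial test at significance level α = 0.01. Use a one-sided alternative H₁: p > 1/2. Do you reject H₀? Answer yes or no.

Exact binomial: n=27, k=1, p₀=1/2=0.5000
P(X≥1) from Σ C(n,i)·p₀^i·(1−p₀)^(n−i)
p-value (one-sided, H₁ greater) = 1.00000
At α=0.01: p ≥ α → fail to reject H₀

reject H₀: no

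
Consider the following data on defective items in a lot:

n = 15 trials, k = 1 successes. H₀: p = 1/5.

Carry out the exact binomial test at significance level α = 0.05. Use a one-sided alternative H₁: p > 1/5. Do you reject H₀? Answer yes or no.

Exact binomial: n=15, k=1, p₀=1/5=0.2000
P(X≥1) from Σ C(n,i)·p₀^i·(1−p₀)^(n−i)
p-value (one-sided, H₁ greater) = 0.96482
At α=0.05: p ≥ α → fail to reject H₀

reject H₀: no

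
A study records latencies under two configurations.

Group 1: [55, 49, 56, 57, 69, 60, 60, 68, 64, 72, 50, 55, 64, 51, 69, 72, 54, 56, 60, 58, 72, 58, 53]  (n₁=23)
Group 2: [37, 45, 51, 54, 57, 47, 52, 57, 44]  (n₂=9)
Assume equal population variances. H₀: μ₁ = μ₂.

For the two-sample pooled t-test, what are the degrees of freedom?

df = n₁ + n₂ − 2 = 23 + 9 − 2 = 30

degrees of freedom = 30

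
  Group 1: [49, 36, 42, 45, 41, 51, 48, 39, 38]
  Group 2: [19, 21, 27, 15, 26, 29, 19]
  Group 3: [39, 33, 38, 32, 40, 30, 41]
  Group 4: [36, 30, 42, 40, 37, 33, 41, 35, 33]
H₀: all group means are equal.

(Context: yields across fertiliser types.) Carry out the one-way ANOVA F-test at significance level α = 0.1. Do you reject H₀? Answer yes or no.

Group means [43.22, 22.29, 36.14, 36.33], grand mean 35.156
SSB = Σnᵢ(x̄ᵢ−x̄)² = 1764.377; SSW = ΣΣ(x−x̄ᵢ)² = 627.841
MSB = 1764.377/3 = 588.1258; MSW = 627.841/28 = 22.4229
F = MSB/MSW = 26.2288
df = (3, 28)
p-value (upper-tail) = 0.00000
At α=0.1: p < α → reject H₀

reject H₀: yes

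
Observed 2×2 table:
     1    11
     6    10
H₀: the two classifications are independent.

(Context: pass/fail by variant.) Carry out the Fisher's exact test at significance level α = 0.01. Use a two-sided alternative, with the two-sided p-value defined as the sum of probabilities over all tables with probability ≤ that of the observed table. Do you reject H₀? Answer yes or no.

reject H₀: no

Margins: r₁=12, r₂=16, c₁=7, c₂=21, n=28
p_obs = C(12,1)·C(16,6)/C(28,7); sum pmf over tables with pmf ≤ p_obs
p-value (two-sided) = 0.18424
At α=0.01: p ≥ α → fail to reject H₀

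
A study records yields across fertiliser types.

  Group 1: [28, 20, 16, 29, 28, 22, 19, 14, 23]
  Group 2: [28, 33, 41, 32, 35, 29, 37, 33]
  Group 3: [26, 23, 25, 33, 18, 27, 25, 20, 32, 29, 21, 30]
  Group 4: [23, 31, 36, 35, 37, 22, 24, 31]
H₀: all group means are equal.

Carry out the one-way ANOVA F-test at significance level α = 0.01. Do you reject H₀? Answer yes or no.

Group means [22.11, 33.50, 25.75, 29.88], grand mean 27.432
SSB = Σnᵢ(x̄ᵢ−x̄)² = 631.067; SSW = ΣΣ(x−x̄ᵢ)² = 866.014
MSB = 631.067/3 = 210.3557; MSW = 866.014/33 = 26.2428
F = MSB/MSW = 8.0157
df = (3, 33)
p-value (upper-tail) = 0.00038
At α=0.01: p < α → reject H₀

reject H₀: yes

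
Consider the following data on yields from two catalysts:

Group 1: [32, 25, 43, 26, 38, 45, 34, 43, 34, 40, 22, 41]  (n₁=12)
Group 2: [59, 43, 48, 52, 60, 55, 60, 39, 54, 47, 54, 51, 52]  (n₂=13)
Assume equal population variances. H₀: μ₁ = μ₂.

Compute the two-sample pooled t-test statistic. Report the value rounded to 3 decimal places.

x̄₁=35.250, s₁=7.736, n₁=12
x̄₂=51.846, s₂=6.362, n₂=13
s_p² = [11·7.736² + 12·6.362²]/23 = 49.7366
SE = √(s_p²·(1/12+1/13)) = 2.8232
t = (35.250−51.846)/2.8232 = -5.8784
df = 23

test statistic = -5.878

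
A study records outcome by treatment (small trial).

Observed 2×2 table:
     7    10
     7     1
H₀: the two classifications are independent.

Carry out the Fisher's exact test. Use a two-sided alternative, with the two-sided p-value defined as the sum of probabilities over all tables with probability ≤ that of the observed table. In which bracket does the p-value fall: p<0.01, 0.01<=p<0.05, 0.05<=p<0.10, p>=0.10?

p-value bracket: 0.01<=p<0.05

Margins: r₁=17, r₂=8, c₁=14, c₂=11, n=25
p_obs = C(17,7)·C(8,7)/C(25,14); sum pmf over tables with pmf ≤ p_obs
p-value (two-sided) = 0.04211
→ bracket: 0.01<=p<0.05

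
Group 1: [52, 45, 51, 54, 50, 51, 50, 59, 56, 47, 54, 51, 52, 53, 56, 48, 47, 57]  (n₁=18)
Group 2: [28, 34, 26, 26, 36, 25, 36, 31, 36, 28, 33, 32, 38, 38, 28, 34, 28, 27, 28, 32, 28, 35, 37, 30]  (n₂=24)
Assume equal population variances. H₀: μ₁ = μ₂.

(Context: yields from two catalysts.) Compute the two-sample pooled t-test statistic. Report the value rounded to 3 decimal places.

x̄₁=51.833, s₁=3.761, n₁=18
x̄₂=31.417, s₂=4.180, n₂=24
s_p² = [17·3.761² + 23·4.180²]/40 = 16.0583
SE = √(s_p²·(1/18+1/24)) = 1.2495
t = (51.833−31.417)/1.2495 = 16.3400
df = 40

test statistic = 16.340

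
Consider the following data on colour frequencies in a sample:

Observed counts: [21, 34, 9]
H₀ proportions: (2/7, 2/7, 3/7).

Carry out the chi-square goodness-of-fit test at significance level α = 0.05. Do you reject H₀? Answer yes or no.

n = 64; E_i = n·p_i = [18.29, 18.29, 27.43]
χ² = (21−18.29)²/18.29 + (34−18.29)²/18.29 + (9−27.43)²/27.43 = 26.2891
df = 2
p-value (upper-tail) = 0.00000
At α=0.05: p < α → reject H₀

reject H₀: yes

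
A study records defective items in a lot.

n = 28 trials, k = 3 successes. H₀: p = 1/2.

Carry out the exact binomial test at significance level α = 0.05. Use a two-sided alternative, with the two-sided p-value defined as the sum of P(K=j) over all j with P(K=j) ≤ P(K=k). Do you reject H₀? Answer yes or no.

Exact binomial: n=28, k=3, p₀=1/2=0.5000
P(X=j) = C(n,j)·p₀^j·(1−p₀)^(n−j); p = Σ P(X=j) over j with P(X=j) ≤ P(X=3)
p-value (two-sided) = 0.00003
At α=0.05: p < α → reject H₀

reject H₀: yes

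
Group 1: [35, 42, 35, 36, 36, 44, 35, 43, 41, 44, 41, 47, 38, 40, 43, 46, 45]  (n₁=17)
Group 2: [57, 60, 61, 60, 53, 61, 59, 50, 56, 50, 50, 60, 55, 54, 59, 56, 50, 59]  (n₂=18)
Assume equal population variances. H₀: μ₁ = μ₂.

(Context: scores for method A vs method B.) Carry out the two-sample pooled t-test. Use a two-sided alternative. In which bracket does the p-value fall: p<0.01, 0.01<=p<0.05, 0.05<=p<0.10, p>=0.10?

x̄₁=40.647, s₁=4.107, n₁=17
x̄₂=56.111, s₂=4.086, n₂=18
s_p² = [16·4.107² + 17·4.086²]/33 = 16.7776
SE = √(s_p²·(1/17+1/18)) = 1.3853
t = (40.647−56.111)/1.3853 = -11.1631
df = 33
p-value (two-sided) = 0.00000
→ bracket: p<0.01

p-value bracket: p<0.01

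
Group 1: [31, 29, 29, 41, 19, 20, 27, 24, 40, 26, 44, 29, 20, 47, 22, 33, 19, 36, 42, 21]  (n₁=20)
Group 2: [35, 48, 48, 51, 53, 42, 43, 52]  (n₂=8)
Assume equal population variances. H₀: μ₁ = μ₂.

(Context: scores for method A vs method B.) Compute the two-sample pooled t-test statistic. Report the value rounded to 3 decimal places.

x̄₁=29.950, s₁=9.023, n₁=20
x̄₂=46.500, s₂=6.118, n₂=8
s_p² = [19·9.023² + 7·6.118²]/26 = 69.5750
SE = √(s_p²·(1/20+1/8)) = 3.4894
t = (29.950−46.500)/3.4894 = -4.7430
df = 26

test statistic = -4.743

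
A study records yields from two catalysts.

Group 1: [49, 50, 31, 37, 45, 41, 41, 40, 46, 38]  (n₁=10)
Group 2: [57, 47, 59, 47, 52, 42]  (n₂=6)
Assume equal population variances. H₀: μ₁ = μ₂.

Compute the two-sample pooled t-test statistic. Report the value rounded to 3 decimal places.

x̄₁=41.800, s₁=5.827, n₁=10
x̄₂=50.667, s₂=6.532, n₂=6
s_p² = [9·5.827² + 5·6.532²]/14 = 37.0667
SE = √(s_p²·(1/10+1/6)) = 3.1440
t = (41.800−50.667)/3.1440 = -2.8202
df = 14

test statistic = -2.820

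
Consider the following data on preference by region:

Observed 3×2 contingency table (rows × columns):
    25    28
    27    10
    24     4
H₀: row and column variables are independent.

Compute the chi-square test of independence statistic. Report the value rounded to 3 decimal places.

Row totals [53, 37, 28], col totals [76, 42], n=118
χ² = (25−34.14)²/34.14 + (28−18.86)²/18.86 + (27−23.83)²/23.83 + (10−13.17)²/13.17 + (24−18.03)²/18.03 + (4−9.97)²/9.97 = 13.5987
df = 2

test statistic = 13.599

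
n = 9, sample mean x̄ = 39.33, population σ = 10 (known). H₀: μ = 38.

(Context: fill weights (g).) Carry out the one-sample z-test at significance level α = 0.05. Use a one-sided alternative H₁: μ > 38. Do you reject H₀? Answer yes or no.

reject H₀: no

SE = σ/√n = 10/√9 = 3.3333
z = (x̄−μ₀)/SE = (39.33−38)/3.3333 = 0.3990
p-value (one-sided, H₁ greater) = 0.34495
At α=0.05: p ≥ α → fail to reject H₀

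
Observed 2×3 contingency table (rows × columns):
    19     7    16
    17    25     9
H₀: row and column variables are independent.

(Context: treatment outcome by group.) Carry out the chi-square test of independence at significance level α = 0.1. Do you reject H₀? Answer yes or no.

reject H₀: yes

Row totals [42, 51], col totals [36, 32, 25], n=93
χ² = (19−16.26)²/16.26 + (7−14.45)²/14.45 + (16−11.29)²/11.29 + (17−19.74)²/19.74 + (25−17.55)²/17.55 + (9−13.71)²/13.71 = 11.4322
df = 2
p-value (upper-tail) = 0.00329
At α=0.1: p < α → reject H₀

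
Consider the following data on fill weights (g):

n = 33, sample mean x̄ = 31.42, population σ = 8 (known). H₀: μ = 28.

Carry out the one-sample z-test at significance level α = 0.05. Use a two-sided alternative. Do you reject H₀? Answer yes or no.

SE = σ/√n = 8/√33 = 1.3926
z = (x̄−μ₀)/SE = (31.42−28)/1.3926 = 2.4558
p-value (two-sided) = 0.01406
At α=0.05: p < α → reject H₀

reject H₀: yes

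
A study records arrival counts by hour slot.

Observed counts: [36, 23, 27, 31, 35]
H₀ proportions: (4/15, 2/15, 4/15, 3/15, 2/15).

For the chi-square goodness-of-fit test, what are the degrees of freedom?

degrees of freedom = 4

df = k − 1 = 5 − 1 = 4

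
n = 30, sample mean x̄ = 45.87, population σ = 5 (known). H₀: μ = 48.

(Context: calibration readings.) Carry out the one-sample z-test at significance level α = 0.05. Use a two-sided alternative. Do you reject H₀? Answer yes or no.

SE = σ/√n = 5/√30 = 0.9129
z = (x̄−μ₀)/SE = (45.87−48)/0.9129 = -2.3333
p-value (two-sided) = 0.01963
At α=0.05: p < α → reject H₀

reject H₀: yes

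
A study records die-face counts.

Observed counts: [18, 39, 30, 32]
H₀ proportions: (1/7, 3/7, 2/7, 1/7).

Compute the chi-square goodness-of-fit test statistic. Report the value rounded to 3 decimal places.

n = 119; E_i = n·p_i = [17.00, 51.00, 34.00, 17.00]
χ² = (18−17.00)²/17.00 + (39−51.00)²/51.00 + (30−34.00)²/34.00 + (32−17.00)²/17.00 = 16.5882
df = 3

test statistic = 16.588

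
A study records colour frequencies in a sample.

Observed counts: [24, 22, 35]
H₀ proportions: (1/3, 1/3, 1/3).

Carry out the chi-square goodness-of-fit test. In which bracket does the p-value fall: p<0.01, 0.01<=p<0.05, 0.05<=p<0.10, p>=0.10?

n = 81; E_i = n·p_i = [27.00, 27.00, 27.00]
χ² = (24−27.00)²/27.00 + (22−27.00)²/27.00 + (35−27.00)²/27.00 = 3.6296
df = 2
p-value (upper-tail) = 0.16287
→ bracket: p>=0.10

p-value bracket: p>=0.10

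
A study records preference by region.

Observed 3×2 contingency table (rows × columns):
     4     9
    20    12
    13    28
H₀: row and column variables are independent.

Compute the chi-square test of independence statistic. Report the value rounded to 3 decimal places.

test statistic = 7.890

Row totals [13, 32, 41], col totals [37, 49], n=86
χ² = (4−5.59)²/5.59 + (9−7.41)²/7.41 + (20−13.77)²/13.77 + (12−18.23)²/18.23 + (13−17.64)²/17.64 + (28−23.36)²/23.36 = 7.8901
df = 2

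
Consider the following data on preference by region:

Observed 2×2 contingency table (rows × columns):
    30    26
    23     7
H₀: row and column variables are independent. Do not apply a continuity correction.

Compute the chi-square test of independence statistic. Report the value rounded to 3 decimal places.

test statistic = 4.406

Row totals [56, 30], col totals [53, 33], n=86
χ² = (30−34.51)²/34.51 + (26−21.49)²/21.49 + (23−18.49)²/18.49 + (7−11.51)²/11.51 = 4.4062
df = 1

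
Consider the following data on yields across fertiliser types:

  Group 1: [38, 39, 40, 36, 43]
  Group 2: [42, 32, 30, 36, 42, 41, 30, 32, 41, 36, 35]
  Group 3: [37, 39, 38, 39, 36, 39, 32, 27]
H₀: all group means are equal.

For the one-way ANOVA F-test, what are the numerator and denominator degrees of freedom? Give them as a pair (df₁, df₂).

degrees of freedom = [2, 21]

k = 3 groups, N = 24 total
df = (k−1, N−k) = (3−1, 24−3) = (2, 21)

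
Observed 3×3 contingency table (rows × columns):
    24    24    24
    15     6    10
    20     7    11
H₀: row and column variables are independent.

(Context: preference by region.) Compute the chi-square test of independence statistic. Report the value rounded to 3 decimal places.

Row totals [72, 31, 38], col totals [59, 37, 45], n=141
χ² = (24−30.13)²/30.13 + (24−18.89)²/18.89 + (24−22.98)²/22.98 + (15−12.97)²/12.97 + (6−8.13)²/8.13 + (10−9.89)²/9.89 + (20−15.90)²/15.90 + (7−9.97)²/9.97 + (11−12.13)²/12.13 = 5.5976
df = 4

test statistic = 5.598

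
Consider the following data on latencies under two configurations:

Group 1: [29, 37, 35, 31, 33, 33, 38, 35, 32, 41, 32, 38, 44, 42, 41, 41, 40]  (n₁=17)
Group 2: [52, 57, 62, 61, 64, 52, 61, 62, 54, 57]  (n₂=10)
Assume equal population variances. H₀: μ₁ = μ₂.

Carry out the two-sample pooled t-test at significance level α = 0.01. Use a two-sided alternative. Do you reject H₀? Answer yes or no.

reject H₀: yes

x̄₁=36.588, s₁=4.473, n₁=17
x̄₂=58.200, s₂=4.417, n₂=10
s_p² = [16·4.473² + 9·4.417²]/25 = 19.8287
SE = √(s_p²·(1/17+1/10)) = 1.7746
t = (36.588−58.200)/1.7746 = -12.1783
df = 25
p-value (two-sided) = 0.00000
At α=0.01: p < α → reject H₀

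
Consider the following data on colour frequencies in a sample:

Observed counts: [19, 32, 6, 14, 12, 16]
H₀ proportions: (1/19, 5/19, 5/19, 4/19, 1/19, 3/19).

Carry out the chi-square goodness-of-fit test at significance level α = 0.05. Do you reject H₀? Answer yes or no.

n = 99; E_i = n·p_i = [5.21, 26.05, 26.05, 20.84, 5.21, 15.63]
χ² = (19−5.21)²/5.21 + (32−26.05)²/26.05 + (6−26.05)²/26.05 + (14−20.84)²/20.84 + (12−5.21)²/5.21 + (16−15.63)²/15.63 = 64.3872
df = 5
p-value (upper-tail) = 0.00000
At α=0.05: p < α → reject H₀

reject H₀: yes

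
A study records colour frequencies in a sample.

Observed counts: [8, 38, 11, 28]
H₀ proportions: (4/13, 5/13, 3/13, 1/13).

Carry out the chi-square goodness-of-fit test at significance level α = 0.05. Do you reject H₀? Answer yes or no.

reject H₀: yes

n = 85; E_i = n·p_i = [26.15, 32.69, 19.62, 6.54]
χ² = (8−26.15)²/26.15 + (38−32.69)²/32.69 + (11−19.62)²/19.62 + (28−6.54)²/6.54 = 87.6910
df = 3
p-value (upper-tail) = 0.00000
At α=0.05: p < α → reject H₀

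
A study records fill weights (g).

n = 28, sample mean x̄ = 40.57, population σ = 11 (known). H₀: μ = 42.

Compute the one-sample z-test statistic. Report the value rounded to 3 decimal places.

SE = σ/√n = 11/√28 = 2.0788
z = (x̄−μ₀)/SE = (40.57−42)/2.0788 = -0.6879

test statistic = -0.688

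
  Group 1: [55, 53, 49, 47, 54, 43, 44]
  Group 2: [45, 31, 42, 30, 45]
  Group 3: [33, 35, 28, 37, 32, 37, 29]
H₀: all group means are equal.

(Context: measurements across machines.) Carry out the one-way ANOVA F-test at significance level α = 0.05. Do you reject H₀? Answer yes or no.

Group means [49.29, 38.60, 33.00], grand mean 40.474
SSB = Σnᵢ(x̄ᵢ−x̄)² = 952.108; SSW = ΣΣ(x−x̄ᵢ)² = 444.629
MSB = 952.108/2 = 476.0541; MSW = 444.629/16 = 27.7893
F = MSB/MSW = 17.1309
df = (2, 16)
p-value (upper-tail) = 0.00011
At α=0.05: p < α → reject H₀

reject H₀: yes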